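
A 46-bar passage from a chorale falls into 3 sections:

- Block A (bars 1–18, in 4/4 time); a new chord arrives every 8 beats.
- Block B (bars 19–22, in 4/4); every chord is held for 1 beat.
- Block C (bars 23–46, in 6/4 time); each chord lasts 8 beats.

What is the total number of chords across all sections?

43 chords

A: 18·4 = 72 beats, 72/8 = 9 chords.
B: 4·4 = 16 beats, 16/1 = 16 chords.
C: 24·6 = 144 beats, 144/8 = 18 chords.
Total: 9 + 16 + 18 = 43.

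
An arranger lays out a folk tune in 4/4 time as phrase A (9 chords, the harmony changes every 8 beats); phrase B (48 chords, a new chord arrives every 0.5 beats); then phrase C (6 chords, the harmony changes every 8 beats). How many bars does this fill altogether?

36 bars

A: 9 × 8 = 72 beats = 18 bars.
B: 48 × 0.5 = 24 beats = 6 bars.
C: 6 × 8 = 48 beats = 12 bars.
Total: 18 + 6 + 12 = 36 bars.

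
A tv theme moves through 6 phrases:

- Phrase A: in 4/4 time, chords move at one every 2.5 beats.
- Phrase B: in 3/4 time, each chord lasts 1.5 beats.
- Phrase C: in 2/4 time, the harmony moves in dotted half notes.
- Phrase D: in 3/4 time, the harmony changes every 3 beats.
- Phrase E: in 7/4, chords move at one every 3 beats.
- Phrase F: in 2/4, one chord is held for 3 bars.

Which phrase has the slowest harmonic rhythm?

Phrase F

A: 4 beats/bar ÷ 2.5 beats/chord = 1.6 chords/bar.
B: 3 beats/bar ÷ 1.5 beats/chord = 2 chords/bar.
C: 2 beats/bar ÷ 3 beats/chord = 2/3 chords/bar.
D: 3 beats/bar ÷ 3 beats/chord = 1 chord/bar.
E: 7 beats/bar ÷ 3 beats/chord = 7/3 chords/bar.
F: 2 beats/bar ÷ 6 beats/chord = 1/3 chords/bar.
Slowest is F at 1/3 chords/bar.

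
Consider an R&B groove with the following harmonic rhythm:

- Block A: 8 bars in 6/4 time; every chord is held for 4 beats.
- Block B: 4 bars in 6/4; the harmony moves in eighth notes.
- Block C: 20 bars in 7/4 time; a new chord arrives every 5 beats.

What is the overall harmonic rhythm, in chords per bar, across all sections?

A: 8 bars of 6 beats is 48 beats; at 4 beats each that's 12 chords.
B: 4 bars of 6 beats is 24 beats; at 0.5 beats each that's 48 chords.
C: 20 bars of 7 beats is 140 beats; at 5 beats each that's 28 chords.
Overall: 88 chords over 32 bars → 88/32 = 2.75 chords per bar.

2.75 chords per bar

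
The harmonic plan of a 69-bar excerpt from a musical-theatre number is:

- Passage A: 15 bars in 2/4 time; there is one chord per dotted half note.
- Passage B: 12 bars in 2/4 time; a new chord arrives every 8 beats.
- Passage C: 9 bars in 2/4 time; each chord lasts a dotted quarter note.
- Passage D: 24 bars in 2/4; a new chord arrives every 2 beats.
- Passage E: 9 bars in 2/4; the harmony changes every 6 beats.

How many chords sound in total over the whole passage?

A: 15 bars × 2 beats = 30 beats; 3 beats/chord → 10 chords.
B: 12 bars × 2 beats = 24 beats; 8 beats/chord → 3 chords.
C: 9 bars × 2 beats = 18 beats; 1.5 beats/chord → 12 chords.
D: 24 bars × 2 beats = 48 beats; 2 beats/chord → 24 chords.
E: 9 bars × 2 beats = 18 beats; 6 beats/chord → 3 chords.
Total: 10 + 3 + 12 + 24 + 3 = 52.

52 chords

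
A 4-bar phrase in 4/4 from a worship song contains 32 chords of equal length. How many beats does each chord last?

0.5 beats

4 bars × 4 beats/bar = 16 beats total.
16 beats ÷ 32 chords = 0.5 beats per chord.
(That is an eighth note.)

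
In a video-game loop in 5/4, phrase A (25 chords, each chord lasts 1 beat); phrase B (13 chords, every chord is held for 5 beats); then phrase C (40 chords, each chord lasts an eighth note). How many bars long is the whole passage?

A: 25 × 1 = 25 beats = 5 bars.
B: 13 × 5 = 65 beats = 13 bars.
C: 40 × 0.5 = 20 beats = 4 bars.
Total: 5 + 13 + 4 = 22 bars.

22 bars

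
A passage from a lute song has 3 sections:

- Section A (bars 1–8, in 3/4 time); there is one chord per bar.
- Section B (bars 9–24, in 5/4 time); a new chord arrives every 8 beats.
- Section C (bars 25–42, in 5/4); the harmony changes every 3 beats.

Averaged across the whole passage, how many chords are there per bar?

A: 8 × 3 = 24 beats ÷ 3 = 8 chords.
B: 16 × 5 = 80 beats ÷ 8 = 10 chords.
C: 18 × 5 = 90 beats ÷ 3 = 30 chords.
Overall: 48 chords over 42 bars → 48/42 = 8/7 chords per bar.

8/7 chords per bar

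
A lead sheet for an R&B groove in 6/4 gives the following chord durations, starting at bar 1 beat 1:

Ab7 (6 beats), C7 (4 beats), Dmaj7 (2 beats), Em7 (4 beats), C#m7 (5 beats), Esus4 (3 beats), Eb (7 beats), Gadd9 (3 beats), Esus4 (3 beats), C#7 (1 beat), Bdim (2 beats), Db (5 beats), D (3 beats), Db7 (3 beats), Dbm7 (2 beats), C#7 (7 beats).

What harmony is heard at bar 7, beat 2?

C#7

Beat 2 of bar 7 is beat (7−1)×6 + 2 = 38 overall.
Running totals: Ab7 ends at 6, C7 ends at 10, Dmaj7 ends at 12, Em7 ends at 16, C#m7 ends at 21, Esus4 ends at 24, Eb ends at 31, Gadd9 ends at 34, Esus4 ends at 37, C#7 ends at 38.
Beat 38 falls within C#7.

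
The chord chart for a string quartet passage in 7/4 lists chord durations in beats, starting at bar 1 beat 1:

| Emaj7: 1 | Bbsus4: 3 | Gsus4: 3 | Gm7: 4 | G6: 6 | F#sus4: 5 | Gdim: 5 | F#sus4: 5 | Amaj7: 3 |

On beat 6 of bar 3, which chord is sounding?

F#sus4

Beat 6 of bar 3 is beat (3−1)×7 + 6 = 20 overall.
Running totals: Emaj7 ends at 1, Bbsus4 ends at 4, Gsus4 ends at 7, Gm7 ends at 11, G6 ends at 17, F#sus4 ends at 22.
Beat 20 falls within F#sus4.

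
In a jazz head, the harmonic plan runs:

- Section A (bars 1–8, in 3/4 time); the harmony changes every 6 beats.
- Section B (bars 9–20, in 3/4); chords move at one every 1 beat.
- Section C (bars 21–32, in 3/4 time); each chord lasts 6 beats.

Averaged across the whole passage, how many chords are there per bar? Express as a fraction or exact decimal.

A: 8 bars of 3 beats is 24 beats; at 6 beats each that's 4 chords.
B: 12 bars of 3 beats is 36 beats; at 1 beat each that's 36 chords.
C: 12 bars of 3 beats is 36 beats; at 6 beats each that's 6 chords.
Overall: 46 chords over 32 bars → 46/32 = 23/16 chords per bar.

23/16 chords per bar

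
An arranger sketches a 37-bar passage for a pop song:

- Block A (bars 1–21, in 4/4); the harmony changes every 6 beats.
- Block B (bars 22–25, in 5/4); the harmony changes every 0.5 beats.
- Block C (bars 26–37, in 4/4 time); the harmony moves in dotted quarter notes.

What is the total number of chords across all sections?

A: 21 bars × 4 beats = 84 beats; 6 beats/chord → 14 chords.
B: 4 bars × 5 beats = 20 beats; 0.5 beats/chord → 40 chords.
C: 12 bars × 4 beats = 48 beats; 1.5 beats/chord → 32 chords.
Total: 14 + 40 + 32 = 86.

86 chords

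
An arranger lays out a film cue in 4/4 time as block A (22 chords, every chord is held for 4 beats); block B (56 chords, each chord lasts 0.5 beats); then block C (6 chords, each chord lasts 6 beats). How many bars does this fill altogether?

A: 22 × 4 = 88 beats = 22 bars.
B: 56 × 0.5 = 28 beats = 7 bars.
C: 6 × 6 = 36 beats = 9 bars.
Total: 22 + 7 + 9 = 38 bars.

38 bars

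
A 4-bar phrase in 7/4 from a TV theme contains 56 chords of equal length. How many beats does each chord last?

4 bars × 7 beats/bar = 28 beats total.
28 beats ÷ 56 chords = 0.5 beats per chord.
(That is an eighth note.)

0.5 beats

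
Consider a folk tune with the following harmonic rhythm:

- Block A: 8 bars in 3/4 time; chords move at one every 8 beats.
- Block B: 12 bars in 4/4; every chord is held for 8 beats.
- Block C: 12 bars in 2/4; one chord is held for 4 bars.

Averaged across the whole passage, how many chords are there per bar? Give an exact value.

0.375 chords per bar

A: 8 bars of 3 beats is 24 beats; at 8 beats each that's 3 chords.
B: 12 bars of 4 beats is 48 beats; at 8 beats each that's 6 chords.
C: 12 bars of 2 beats is 24 beats; at 8 beats each that's 3 chords.
Overall: 12 chords over 32 bars → 12/32 = 0.375 chords per bar.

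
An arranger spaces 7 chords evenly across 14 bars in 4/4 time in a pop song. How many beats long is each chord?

14 bars × 4 beats/bar = 56 beats total.
56 beats ÷ 7 chords = 8 beats per chord.

8 beats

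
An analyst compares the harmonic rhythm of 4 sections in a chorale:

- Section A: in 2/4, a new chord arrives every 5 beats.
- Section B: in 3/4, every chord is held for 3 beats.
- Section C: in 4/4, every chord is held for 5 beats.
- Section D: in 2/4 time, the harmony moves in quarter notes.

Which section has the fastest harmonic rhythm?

A: 2/5 = 0.4 chords/bar.
B: 3/3 = 1 chord/bar.
C: 4/5 = 0.8 chords/bar.
D: 2/1 = 2 chords/bar.
Fastest is D at 2 chords/bar.

Section D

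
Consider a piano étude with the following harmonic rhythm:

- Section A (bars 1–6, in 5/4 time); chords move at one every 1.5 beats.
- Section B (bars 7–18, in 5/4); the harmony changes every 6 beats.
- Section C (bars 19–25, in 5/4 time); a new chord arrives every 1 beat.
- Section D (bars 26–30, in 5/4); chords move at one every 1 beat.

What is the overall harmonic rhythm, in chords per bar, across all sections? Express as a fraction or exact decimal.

A: 6 bars of 5 beats is 30 beats; at 1.5 beats each that's 20 chords.
B: 12 bars of 5 beats is 60 beats; at 6 beats each that's 10 chords.
C: 7 bars of 5 beats is 35 beats; at 1 beat each that's 35 chords.
D: 5 bars of 5 beats is 25 beats; at 1 beat each that's 25 chords.
Overall: 90 chords over 30 bars → 90/30 = 3 chords per bar.

3 chords per bar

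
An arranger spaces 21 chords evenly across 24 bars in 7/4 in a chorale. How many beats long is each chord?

8 beats

24 bars × 7 beats/bar = 168 beats total.
168 beats ÷ 21 chords = 8 beats per chord.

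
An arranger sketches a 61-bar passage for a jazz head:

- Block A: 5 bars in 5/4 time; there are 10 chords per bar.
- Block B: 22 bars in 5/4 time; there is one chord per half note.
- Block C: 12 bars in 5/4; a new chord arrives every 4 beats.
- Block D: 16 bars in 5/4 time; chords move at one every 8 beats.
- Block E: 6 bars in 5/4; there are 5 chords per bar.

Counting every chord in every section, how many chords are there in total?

A: 5·5 = 25 beats, 25/0.5 = 50 chords.
B: 22·5 = 110 beats, 110/2 = 55 chords.
C: 12·5 = 60 beats, 60/4 = 15 chords.
D: 16·5 = 80 beats, 80/8 = 10 chords.
E: 6·5 = 30 beats, 30/1 = 30 chords.
Total: 50 + 55 + 15 + 10 + 30 = 160.

160 chords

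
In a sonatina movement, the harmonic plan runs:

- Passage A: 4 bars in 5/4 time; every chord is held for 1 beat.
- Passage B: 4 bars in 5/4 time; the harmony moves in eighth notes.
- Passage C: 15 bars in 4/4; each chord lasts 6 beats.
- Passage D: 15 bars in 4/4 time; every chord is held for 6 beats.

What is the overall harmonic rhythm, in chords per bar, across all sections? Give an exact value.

40/19 chords per bar

A: 4 bars of 5 beats is 20 beats; at 1 beat each that's 20 chords.
B: 4 bars of 5 beats is 20 beats; at 0.5 beats each that's 40 chords.
C: 15 bars of 4 beats is 60 beats; at 6 beats each that's 10 chords.
D: 15 bars of 4 beats is 60 beats; at 6 beats each that's 10 chords.
Overall: 80 chords over 38 bars → 80/38 = 40/19 chords per bar.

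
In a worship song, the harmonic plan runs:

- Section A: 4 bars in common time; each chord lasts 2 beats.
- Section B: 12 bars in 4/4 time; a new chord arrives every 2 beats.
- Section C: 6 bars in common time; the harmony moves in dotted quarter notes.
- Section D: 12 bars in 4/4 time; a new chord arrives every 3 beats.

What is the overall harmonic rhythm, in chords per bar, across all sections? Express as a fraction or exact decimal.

32/17 chords per bar

A: 4 bars of 4 beats is 16 beats; at 2 beats each that's 8 chords.
B: 12 bars of 4 beats is 48 beats; at 2 beats each that's 24 chords.
C: 6 bars of 4 beats is 24 beats; at 1.5 beats each that's 16 chords.
D: 12 bars of 4 beats is 48 beats; at 3 beats each that's 16 chords.
Overall: 64 chords over 34 bars → 64/34 = 32/17 chords per bar.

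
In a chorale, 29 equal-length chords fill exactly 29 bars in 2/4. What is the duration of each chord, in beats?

29 bars × 2 beats/bar = 58 beats total.
58 beats ÷ 29 chords = 2 beats per chord.
(That is a half note.)

2 beats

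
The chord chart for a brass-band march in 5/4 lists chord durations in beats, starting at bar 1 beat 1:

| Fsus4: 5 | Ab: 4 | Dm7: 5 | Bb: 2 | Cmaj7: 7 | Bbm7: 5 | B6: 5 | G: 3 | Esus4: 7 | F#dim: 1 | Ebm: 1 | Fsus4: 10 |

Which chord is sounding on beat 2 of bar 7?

B6

Beat 2 of bar 7 is beat (7−1)×5 + 2 = 32 overall.
Running totals: Fsus4 ends at 5, Ab ends at 9, Dm7 ends at 14, Bb ends at 16, Cmaj7 ends at 23, Bbm7 ends at 28, B6 ends at 33.
Beat 32 falls within B6.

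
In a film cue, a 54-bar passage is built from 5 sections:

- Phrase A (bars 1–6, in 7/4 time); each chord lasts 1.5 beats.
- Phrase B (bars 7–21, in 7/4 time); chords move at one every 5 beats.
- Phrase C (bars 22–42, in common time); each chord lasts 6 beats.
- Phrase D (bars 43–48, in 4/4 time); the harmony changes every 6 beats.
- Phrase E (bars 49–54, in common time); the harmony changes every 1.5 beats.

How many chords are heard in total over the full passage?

A: 6 bars × 7 beats = 42 beats; 1.5 beats/chord → 28 chords.
B: 15 bars × 7 beats = 105 beats; 5 beats/chord → 21 chords.
C: 21 bars × 4 beats = 84 beats; 6 beats/chord → 14 chords.
D: 6 bars × 4 beats = 24 beats; 6 beats/chord → 4 chords.
E: 6 bars × 4 beats = 24 beats; 1.5 beats/chord → 16 chords.
Total: 28 + 21 + 14 + 4 + 16 = 83.

83 chords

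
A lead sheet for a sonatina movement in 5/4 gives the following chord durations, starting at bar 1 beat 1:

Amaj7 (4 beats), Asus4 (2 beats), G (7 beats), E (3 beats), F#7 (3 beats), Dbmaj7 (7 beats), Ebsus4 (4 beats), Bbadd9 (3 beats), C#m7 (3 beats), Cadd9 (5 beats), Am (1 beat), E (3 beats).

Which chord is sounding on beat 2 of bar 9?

Beat 2 of bar 9 is beat (9−1)×5 + 2 = 42 overall.
Running totals: Amaj7 ends at 4, Asus4 ends at 6, G ends at 13, E ends at 16, F#7 ends at 19, Dbmaj7 ends at 26, Ebsus4 ends at 30, Bbadd9 ends at 33, C#m7 ends at 36, Cadd9 ends at 41, Am ends at 42.
Beat 42 falls within Am.

Am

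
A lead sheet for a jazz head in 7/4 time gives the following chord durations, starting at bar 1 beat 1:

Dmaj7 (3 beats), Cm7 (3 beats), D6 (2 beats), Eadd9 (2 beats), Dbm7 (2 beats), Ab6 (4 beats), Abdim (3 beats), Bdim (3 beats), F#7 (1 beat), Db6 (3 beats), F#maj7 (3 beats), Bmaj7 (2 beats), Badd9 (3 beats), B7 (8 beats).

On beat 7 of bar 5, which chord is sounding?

B7

Beat 7 of bar 5 is beat (5−1)×7 + 7 = 35 overall.
Running totals: Dmaj7 ends at 3, Cm7 ends at 6, D6 ends at 8, Eadd9 ends at 10, Dbm7 ends at 12, Ab6 ends at 16, Abdim ends at 19, Bdim ends at 22, F#7 ends at 23, Db6 ends at 26, F#maj7 ends at 29, Bmaj7 ends at 31, Badd9 ends at 34, B7 ends at 42.
Beat 35 falls within B7.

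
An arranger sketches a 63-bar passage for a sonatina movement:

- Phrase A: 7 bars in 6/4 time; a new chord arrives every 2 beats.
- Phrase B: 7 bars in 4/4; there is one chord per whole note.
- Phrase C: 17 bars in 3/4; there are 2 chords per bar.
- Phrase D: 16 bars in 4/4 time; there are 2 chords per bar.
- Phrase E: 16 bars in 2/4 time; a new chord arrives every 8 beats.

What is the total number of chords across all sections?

A: 7·6 = 42 beats, 42/2 = 21 chords.
B: 7·4 = 28 beats, 28/4 = 7 chords.
C: 17·3 = 51 beats, 51/1.5 = 34 chords.
D: 16·4 = 64 beats, 64/2 = 32 chords.
E: 16·2 = 32 beats, 32/8 = 4 chords.
Total: 21 + 7 + 34 + 32 + 4 = 98.

98 chords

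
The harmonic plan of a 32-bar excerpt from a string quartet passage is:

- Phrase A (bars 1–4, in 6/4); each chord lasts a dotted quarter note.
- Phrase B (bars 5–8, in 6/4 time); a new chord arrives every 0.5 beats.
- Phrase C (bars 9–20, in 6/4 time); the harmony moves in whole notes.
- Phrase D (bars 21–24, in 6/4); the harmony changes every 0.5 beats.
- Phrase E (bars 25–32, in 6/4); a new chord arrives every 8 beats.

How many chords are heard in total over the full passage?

A has 24 beats and chords last 1.5 each, so 16 chords.
B has 24 beats and chords last 0.5 each, so 48 chords.
C has 72 beats and chords last 4 each, so 18 chords.
D has 24 beats and chords last 0.5 each, so 48 chords.
E has 48 beats and chords last 8 each, so 6 chords.
Total: 16 + 48 + 18 + 48 + 6 = 136.

136 chords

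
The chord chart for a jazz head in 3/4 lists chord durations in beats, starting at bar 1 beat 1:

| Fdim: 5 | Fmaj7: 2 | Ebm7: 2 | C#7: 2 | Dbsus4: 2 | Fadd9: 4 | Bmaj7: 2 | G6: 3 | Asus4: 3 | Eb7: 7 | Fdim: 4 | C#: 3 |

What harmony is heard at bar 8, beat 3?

Asus4

Beat 3 of bar 8 is beat (8−1)×3 + 3 = 24 overall.
Running totals: Fdim ends at 5, Fmaj7 ends at 7, Ebm7 ends at 9, C#7 ends at 11, Dbsus4 ends at 13, Fadd9 ends at 17, Bmaj7 ends at 19, G6 ends at 22, Asus4 ends at 25.
Beat 24 falls within Asus4.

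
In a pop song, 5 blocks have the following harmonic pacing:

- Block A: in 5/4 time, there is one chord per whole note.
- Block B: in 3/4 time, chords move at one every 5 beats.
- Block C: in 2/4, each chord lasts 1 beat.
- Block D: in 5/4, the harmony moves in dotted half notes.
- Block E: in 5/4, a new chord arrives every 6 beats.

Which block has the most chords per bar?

A: 5 beats/bar ÷ 4 beats/chord = 1.25 chords/bar.
B: 3 beats/bar ÷ 5 beats/chord = 0.6 chords/bar.
C: 2 beats/bar ÷ 1 beat/chord = 2 chords/bar.
D: 5 beats/bar ÷ 3 beats/chord = 5/3 chords/bar.
E: 5 beats/bar ÷ 6 beats/chord = 5/6 chords/bar.
Fastest is C at 2 chords/bar.

Block C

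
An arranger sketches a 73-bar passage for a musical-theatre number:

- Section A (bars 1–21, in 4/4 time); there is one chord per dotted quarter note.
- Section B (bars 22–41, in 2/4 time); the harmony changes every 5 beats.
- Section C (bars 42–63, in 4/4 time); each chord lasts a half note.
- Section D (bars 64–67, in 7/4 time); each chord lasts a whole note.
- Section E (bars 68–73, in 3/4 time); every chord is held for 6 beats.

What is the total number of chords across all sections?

A has 84 beats and chords last 1.5 each, so 56 chords.
B has 40 beats and chords last 5 each, so 8 chords.
C has 88 beats and chords last 2 each, so 44 chords.
D has 28 beats and chords last 4 each, so 7 chords.
E has 18 beats and chords last 6 each, so 3 chords.
Total: 56 + 8 + 44 + 7 + 3 = 118.

118 chords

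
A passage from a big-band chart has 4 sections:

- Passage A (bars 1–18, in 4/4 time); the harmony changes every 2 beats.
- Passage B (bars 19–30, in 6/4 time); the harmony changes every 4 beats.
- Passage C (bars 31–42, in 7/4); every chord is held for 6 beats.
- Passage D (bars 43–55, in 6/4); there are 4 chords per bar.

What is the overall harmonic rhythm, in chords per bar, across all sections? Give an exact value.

24/11 chords per bar

A: 18 × 4 = 72 beats ÷ 2 = 36 chords.
B: 12 × 6 = 72 beats ÷ 4 = 18 chords.
C: 12 × 7 = 84 beats ÷ 6 = 14 chords.
D: 13 × 6 = 78 beats ÷ 1.5 = 52 chords.
Overall: 120 chords over 55 bars → 120/55 = 24/11 chords per bar.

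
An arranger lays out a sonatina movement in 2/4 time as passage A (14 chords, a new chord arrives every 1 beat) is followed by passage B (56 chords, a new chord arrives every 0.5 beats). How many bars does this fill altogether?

21 bars

A: 14 × 1 = 14 beats = 7 bars.
B: 56 × 0.5 = 28 beats = 14 bars.
Total: 7 + 14 = 21 bars.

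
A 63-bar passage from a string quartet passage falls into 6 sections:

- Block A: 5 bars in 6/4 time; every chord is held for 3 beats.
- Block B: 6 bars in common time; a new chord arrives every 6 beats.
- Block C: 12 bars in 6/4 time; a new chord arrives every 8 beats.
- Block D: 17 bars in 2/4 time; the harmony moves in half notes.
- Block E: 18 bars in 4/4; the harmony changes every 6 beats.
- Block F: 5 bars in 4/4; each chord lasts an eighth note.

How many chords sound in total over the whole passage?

A: 5 bars × 6 beats = 30 beats; 3 beats/chord → 10 chords.
B: 6 bars × 4 beats = 24 beats; 6 beats/chord → 4 chords.
C: 12 bars × 6 beats = 72 beats; 8 beats/chord → 9 chords.
D: 17 bars × 2 beats = 34 beats; 2 beats/chord → 17 chords.
E: 18 bars × 4 beats = 72 beats; 6 beats/chord → 12 chords.
F: 5 bars × 4 beats = 20 beats; 0.5 beats/chord → 40 chords.
Total: 10 + 4 + 9 + 17 + 12 + 40 = 92.

92 chords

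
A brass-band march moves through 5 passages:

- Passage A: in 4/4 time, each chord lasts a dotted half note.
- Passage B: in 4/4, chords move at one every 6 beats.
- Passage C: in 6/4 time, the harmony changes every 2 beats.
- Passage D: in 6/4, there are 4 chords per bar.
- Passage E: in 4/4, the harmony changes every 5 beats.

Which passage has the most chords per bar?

Passage D

A: 4/3 = 4/3 chords/bar.
B: 4/6 = 2/3 chords/bar.
C: 6/2 = 3 chords/bar.
D: 6/1.5 = 4 chords/bar.
E: 4/5 = 0.8 chords/bar.
Fastest is D at 4 chords/bar.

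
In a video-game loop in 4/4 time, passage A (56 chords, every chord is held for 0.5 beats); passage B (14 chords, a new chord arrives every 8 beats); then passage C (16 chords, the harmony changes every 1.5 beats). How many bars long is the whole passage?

A: 56 × 0.5 = 28 beats = 7 bars.
B: 14 × 8 = 112 beats = 28 bars.
C: 16 × 1.5 = 24 beats = 6 bars.
Total: 7 + 28 + 6 = 41 bars.

41 bars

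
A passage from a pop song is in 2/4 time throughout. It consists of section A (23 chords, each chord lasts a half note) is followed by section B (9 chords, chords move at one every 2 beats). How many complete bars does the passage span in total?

32 bars

A: 23 × 2 = 46 beats = 23 bars.
B: 9 × 2 = 18 beats = 9 bars.
Total: 23 + 9 = 32 bars.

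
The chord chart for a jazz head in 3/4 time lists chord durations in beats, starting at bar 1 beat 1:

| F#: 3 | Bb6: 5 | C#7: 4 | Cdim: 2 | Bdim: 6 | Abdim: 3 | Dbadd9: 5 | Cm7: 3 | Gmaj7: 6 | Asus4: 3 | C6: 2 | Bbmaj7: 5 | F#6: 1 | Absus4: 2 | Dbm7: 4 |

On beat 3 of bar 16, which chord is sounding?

Beat 3 of bar 16 is beat (16−1)×3 + 3 = 48 overall.
Running totals: F# ends at 3, Bb6 ends at 8, C#7 ends at 12, Cdim ends at 14, Bdim ends at 20, Abdim ends at 23, Dbadd9 ends at 28, Cm7 ends at 31, Gmaj7 ends at 37, Asus4 ends at 40, C6 ends at 42, Bbmaj7 ends at 47, F#6 ends at 48.
Beat 48 falls within F#6.

F#6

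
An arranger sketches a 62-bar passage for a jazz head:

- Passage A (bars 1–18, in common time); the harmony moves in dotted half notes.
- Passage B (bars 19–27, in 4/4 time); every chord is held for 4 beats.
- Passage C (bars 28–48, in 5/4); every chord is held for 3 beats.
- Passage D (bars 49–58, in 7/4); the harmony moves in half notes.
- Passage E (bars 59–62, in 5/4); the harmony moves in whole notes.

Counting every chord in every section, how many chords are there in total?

A has 72 beats and chords last 3 each, so 24 chords.
B has 36 beats and chords last 4 each, so 9 chords.
C has 105 beats and chords last 3 each, so 35 chords.
D has 70 beats and chords last 2 each, so 35 chords.
E has 20 beats and chords last 4 each, so 5 chords.
Total: 24 + 9 + 35 + 35 + 5 = 108.

108 chords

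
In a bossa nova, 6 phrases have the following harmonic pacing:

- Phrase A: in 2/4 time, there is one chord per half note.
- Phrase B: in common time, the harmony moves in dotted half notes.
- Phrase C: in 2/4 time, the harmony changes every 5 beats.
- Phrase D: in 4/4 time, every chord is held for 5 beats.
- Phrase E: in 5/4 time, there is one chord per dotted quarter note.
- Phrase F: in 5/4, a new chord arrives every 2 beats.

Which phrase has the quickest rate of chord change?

A: 2/2 = 1 chord/bar.
B: 4/3 = 4/3 chords/bar.
C: 2/5 = 0.4 chords/bar.
D: 4/5 = 0.8 chords/bar.
E: 5/1.5 = 10/3 chords/bar.
F: 5/2 = 2.5 chords/bar.
Fastest is E at 10/3 chords/bar.

Phrase E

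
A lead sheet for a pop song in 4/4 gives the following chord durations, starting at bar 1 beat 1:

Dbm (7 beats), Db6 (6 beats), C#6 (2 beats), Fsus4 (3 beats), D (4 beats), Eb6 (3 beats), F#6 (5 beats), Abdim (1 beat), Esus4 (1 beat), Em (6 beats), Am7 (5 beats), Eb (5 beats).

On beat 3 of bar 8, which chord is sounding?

Beat 3 of bar 8 is beat (8−1)×4 + 3 = 31 overall.
Running totals: Dbm ends at 7, Db6 ends at 13, C#6 ends at 15, Fsus4 ends at 18, D ends at 22, Eb6 ends at 25, F#6 ends at 30, Abdim ends at 31.
Beat 31 falls within Abdim.

Abdim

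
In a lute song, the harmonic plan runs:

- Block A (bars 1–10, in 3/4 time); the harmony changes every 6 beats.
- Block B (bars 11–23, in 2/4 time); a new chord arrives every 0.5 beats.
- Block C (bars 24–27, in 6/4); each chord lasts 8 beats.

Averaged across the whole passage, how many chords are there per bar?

A: 10 × 3 = 30 beats ÷ 6 = 5 chords.
B: 13 × 2 = 26 beats ÷ 0.5 = 52 chords.
C: 4 × 6 = 24 beats ÷ 8 = 3 chords.
Overall: 60 chords over 27 bars → 60/27 = 20/9 chords per bar.

20/9 chords per bar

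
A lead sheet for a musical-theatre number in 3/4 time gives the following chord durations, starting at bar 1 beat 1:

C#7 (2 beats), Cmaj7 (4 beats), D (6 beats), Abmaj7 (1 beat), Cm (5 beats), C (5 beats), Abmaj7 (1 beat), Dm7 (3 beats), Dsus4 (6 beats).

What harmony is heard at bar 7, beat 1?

Beat 1 of bar 7 is beat (7−1)×3 + 1 = 19 overall.
Running totals: C#7 ends at 2, Cmaj7 ends at 6, D ends at 12, Abmaj7 ends at 13, Cm ends at 18, C ends at 23.
Beat 19 falls within C.

C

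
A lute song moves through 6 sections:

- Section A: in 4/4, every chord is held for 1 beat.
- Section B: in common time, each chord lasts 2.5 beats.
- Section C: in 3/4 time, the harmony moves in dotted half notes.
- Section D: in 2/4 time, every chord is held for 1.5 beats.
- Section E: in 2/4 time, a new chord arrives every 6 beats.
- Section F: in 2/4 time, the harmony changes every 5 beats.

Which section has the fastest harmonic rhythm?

Section A

A: each chord is 1 beat in 4/4, so 4 per bar.
B: each chord is 2.5 beats in 4/4, so 1.6 per bar.
C: each chord is 3 beats in 3/4, so 1 per bar.
D: each chord is 1.5 beats in 2/4, so 4/3 per bar.
E: each chord is 6 beats in 2/4, so 1/3 per bar.
F: each chord is 5 beats in 2/4, so 0.4 per bar.
Fastest is A at 4 chords/bar.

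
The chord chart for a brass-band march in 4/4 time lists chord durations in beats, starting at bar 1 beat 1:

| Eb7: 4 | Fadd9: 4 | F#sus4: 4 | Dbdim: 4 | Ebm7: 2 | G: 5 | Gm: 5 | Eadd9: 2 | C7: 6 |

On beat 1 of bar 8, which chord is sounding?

Eadd9

Beat 1 of bar 8 is beat (8−1)×4 + 1 = 29 overall.
Running totals: Eb7 ends at 4, Fadd9 ends at 8, F#sus4 ends at 12, Dbdim ends at 16, Ebm7 ends at 18, G ends at 23, Gm ends at 28, Eadd9 ends at 30.
Beat 29 falls within Eadd9.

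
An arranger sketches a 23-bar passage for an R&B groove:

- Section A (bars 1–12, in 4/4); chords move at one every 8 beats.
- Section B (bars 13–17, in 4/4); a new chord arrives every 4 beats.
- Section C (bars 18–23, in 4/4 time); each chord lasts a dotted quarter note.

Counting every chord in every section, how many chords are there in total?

27 chords

A has 48 beats and chords last 8 each, so 6 chords.
B has 20 beats and chords last 4 each, so 5 chords.
C has 24 beats and chords last 1.5 each, so 16 chords.
Total: 6 + 5 + 16 = 27.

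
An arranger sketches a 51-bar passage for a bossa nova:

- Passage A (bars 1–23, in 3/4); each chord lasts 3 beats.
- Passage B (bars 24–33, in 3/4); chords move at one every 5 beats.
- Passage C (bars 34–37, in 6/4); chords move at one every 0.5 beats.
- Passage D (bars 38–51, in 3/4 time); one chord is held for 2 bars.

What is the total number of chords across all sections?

84 chords

A: 23·3 = 69 beats, 69/3 = 23 chords.
B: 10·3 = 30 beats, 30/5 = 6 chords.
C: 4·6 = 24 beats, 24/0.5 = 48 chords.
D: 14·3 = 42 beats, 42/6 = 7 chords.
Total: 23 + 6 + 48 + 7 = 84.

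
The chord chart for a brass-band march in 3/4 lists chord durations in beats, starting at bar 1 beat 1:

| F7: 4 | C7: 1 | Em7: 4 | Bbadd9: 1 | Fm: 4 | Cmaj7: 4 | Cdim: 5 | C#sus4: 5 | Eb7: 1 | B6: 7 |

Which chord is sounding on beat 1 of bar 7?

Cdim

Beat 1 of bar 7 is beat (7−1)×3 + 1 = 19 overall.
Running totals: F7 ends at 4, C7 ends at 5, Em7 ends at 9, Bbadd9 ends at 10, Fm ends at 14, Cmaj7 ends at 18, Cdim ends at 23.
Beat 19 falls within Cdim.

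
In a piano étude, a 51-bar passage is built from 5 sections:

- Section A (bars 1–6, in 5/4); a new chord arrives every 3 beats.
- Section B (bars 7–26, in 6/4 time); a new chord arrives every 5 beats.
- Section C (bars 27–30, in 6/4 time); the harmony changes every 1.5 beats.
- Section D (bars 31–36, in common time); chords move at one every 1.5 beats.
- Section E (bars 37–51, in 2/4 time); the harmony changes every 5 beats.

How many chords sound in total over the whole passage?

72 chords

A: 6·5 = 30 beats, 30/3 = 10 chords.
B: 20·6 = 120 beats, 120/5 = 24 chords.
C: 4·6 = 24 beats, 24/1.5 = 16 chords.
D: 6·4 = 24 beats, 24/1.5 = 16 chords.
E: 15·2 = 30 beats, 30/5 = 6 chords.
Total: 10 + 24 + 16 + 16 + 6 = 72.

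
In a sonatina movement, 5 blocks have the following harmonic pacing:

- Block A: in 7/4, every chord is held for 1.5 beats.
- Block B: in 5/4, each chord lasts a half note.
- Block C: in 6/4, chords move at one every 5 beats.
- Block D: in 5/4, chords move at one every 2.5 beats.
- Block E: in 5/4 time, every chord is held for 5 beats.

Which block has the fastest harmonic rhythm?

Block A

A: 7 beats/bar ÷ 1.5 beats/chord = 14/3 chords/bar.
B: 5 beats/bar ÷ 2 beats/chord = 2.5 chords/bar.
C: 6 beats/bar ÷ 5 beats/chord = 1.2 chords/bar.
D: 5 beats/bar ÷ 2.5 beats/chord = 2 chords/bar.
E: 5 beats/bar ÷ 5 beats/chord = 1 chord/bar.
Fastest is A at 14/3 chords/bar.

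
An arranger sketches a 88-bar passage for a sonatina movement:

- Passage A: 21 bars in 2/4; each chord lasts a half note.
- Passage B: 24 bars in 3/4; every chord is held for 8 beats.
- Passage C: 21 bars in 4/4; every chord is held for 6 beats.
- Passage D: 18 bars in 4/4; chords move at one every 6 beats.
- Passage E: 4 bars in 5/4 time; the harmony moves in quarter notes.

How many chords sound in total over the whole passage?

A: 21·2 = 42 beats, 42/2 = 21 chords.
B: 24·3 = 72 beats, 72/8 = 9 chords.
C: 21·4 = 84 beats, 84/6 = 14 chords.
D: 18·4 = 72 beats, 72/6 = 12 chords.
E: 4·5 = 20 beats, 20/1 = 20 chords.
Total: 21 + 9 + 14 + 12 + 20 = 76.

76 chords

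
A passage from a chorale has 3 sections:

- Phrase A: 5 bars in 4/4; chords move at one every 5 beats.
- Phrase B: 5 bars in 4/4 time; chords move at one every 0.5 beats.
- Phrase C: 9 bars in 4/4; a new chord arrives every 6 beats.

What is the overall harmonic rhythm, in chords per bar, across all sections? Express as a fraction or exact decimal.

A: 5 bars of 4 beats is 20 beats; at 5 beats each that's 4 chords.
B: 5 bars of 4 beats is 20 beats; at 0.5 beats each that's 40 chords.
C: 9 bars of 4 beats is 36 beats; at 6 beats each that's 6 chords.
Overall: 50 chords over 19 bars → 50/19 = 50/19 chords per bar.

50/19 chords per bar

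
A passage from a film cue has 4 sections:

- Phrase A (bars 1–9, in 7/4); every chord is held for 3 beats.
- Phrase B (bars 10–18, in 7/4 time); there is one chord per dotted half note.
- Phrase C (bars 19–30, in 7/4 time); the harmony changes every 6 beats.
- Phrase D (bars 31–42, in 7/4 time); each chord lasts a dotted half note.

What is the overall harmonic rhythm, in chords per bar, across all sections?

A: 9 bars of 7 beats is 63 beats; at 3 beats each that's 21 chords.
B: 9 bars of 7 beats is 63 beats; at 3 beats each that's 21 chords.
C: 12 bars of 7 beats is 84 beats; at 6 beats each that's 14 chords.
D: 12 bars of 7 beats is 84 beats; at 3 beats each that's 28 chords.
Overall: 84 chords over 42 bars → 84/42 = 2 chords per bar.

2 chords per bar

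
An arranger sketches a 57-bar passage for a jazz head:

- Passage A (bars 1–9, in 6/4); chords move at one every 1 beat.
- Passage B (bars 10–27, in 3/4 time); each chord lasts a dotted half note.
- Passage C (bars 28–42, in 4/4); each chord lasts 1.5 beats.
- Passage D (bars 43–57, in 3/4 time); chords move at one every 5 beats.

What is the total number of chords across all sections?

A has 54 beats and chords last 1 each, so 54 chords.
B has 54 beats and chords last 3 each, so 18 chords.
C has 60 beats and chords last 1.5 each, so 40 chords.
D has 45 beats and chords last 5 each, so 9 chords.
Total: 54 + 18 + 40 + 9 = 121.

121 chords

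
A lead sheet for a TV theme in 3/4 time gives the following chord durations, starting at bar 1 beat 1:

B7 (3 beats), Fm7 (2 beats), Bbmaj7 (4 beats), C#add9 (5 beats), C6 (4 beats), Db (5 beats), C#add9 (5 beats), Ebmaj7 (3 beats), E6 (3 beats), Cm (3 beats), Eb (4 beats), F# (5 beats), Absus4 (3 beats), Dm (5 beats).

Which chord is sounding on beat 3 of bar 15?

F#

Beat 3 of bar 15 is beat (15−1)×3 + 3 = 45 overall.
Running totals: B7 ends at 3, Fm7 ends at 5, Bbmaj7 ends at 9, C#add9 ends at 14, C6 ends at 18, Db ends at 23, C#add9 ends at 28, Ebmaj7 ends at 31, E6 ends at 34, Cm ends at 37, Eb ends at 41, F# ends at 46.
Beat 45 falls within F#.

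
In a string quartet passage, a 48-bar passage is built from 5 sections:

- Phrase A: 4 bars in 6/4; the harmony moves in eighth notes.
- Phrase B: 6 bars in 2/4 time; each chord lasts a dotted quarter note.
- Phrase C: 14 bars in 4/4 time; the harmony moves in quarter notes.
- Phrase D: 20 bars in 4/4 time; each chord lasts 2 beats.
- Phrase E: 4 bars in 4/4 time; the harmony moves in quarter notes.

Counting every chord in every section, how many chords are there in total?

A: 4·6 = 24 beats, 24/0.5 = 48 chords.
B: 6·2 = 12 beats, 12/1.5 = 8 chords.
C: 14·4 = 56 beats, 56/1 = 56 chords.
D: 20·4 = 80 beats, 80/2 = 40 chords.
E: 4·4 = 16 beats, 16/1 = 16 chords.
Total: 48 + 8 + 56 + 40 + 16 = 168.

168 chords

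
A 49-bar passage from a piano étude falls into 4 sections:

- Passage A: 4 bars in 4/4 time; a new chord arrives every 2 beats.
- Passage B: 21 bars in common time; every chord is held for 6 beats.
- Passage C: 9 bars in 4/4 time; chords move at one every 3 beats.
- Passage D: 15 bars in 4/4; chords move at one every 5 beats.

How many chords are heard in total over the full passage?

A has 16 beats and chords last 2 each, so 8 chords.
B has 84 beats and chords last 6 each, so 14 chords.
C has 36 beats and chords last 3 each, so 12 chords.
D has 60 beats and chords last 5 each, so 12 chords.
Total: 8 + 14 + 12 + 12 = 46.

46 chords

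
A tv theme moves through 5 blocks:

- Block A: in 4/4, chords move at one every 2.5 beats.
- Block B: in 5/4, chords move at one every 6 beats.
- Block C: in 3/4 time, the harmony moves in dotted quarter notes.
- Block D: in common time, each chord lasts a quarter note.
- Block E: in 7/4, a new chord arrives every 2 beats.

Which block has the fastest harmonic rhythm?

Block D

A: 4 beats/bar ÷ 2.5 beats/chord = 1.6 chords/bar.
B: 5 beats/bar ÷ 6 beats/chord = 5/6 chords/bar.
C: 3 beats/bar ÷ 1.5 beats/chord = 2 chords/bar.
D: 4 beats/bar ÷ 1 beat/chord = 4 chords/bar.
E: 7 beats/bar ÷ 2 beats/chord = 3.5 chords/bar.
Fastest is D at 4 chords/bar.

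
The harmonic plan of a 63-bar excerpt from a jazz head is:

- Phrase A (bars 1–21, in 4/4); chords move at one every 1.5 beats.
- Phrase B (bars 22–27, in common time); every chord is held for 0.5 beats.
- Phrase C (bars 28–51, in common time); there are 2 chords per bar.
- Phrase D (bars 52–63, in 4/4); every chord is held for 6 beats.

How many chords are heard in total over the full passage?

160 chords

A has 84 beats and chords last 1.5 each, so 56 chords.
B has 24 beats and chords last 0.5 each, so 48 chords.
C has 96 beats and chords last 2 each, so 48 chords.
D has 48 beats and chords last 6 each, so 8 chords.
Total: 56 + 48 + 48 + 8 = 160.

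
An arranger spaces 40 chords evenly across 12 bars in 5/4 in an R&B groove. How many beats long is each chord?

1.5 beats

12 bars × 5 beats/bar = 60 beats total.
60 beats ÷ 40 chords = 1.5 beats per chord.
(That is a dotted quarter note.)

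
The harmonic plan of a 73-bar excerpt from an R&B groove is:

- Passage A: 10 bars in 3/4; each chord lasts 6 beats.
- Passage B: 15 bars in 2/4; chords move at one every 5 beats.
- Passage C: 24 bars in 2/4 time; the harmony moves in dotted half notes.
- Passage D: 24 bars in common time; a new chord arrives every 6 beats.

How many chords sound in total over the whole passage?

A has 30 beats and chords last 6 each, so 5 chords.
B has 30 beats and chords last 5 each, so 6 chords.
C has 48 beats and chords last 3 each, so 16 chords.
D has 96 beats and chords last 6 each, so 16 chords.
Total: 5 + 6 + 16 + 16 = 43.

43 chords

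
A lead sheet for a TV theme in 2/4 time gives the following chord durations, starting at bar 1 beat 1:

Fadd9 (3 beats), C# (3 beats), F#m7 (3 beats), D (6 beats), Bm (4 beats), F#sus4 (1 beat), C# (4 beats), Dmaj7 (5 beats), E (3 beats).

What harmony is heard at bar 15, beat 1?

Dmaj7

Beat 1 of bar 15 is beat (15−1)×2 + 1 = 29 overall.
Running totals: Fadd9 ends at 3, C# ends at 6, F#m7 ends at 9, D ends at 15, Bm ends at 19, F#sus4 ends at 20, C# ends at 24, Dmaj7 ends at 29.
Beat 29 falls within Dmaj7.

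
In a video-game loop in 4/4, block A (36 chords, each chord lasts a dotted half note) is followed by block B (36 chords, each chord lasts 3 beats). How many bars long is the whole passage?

A: 36 × 3 = 108 beats = 27 bars.
B: 36 × 3 = 108 beats = 27 bars.
Total: 27 + 27 = 54 bars.

54 bars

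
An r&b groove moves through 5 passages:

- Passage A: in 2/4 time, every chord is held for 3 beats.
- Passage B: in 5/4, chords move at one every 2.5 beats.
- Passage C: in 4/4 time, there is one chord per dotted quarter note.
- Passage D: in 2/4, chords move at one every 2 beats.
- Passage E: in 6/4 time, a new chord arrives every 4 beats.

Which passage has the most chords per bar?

A: 2 beats/bar ÷ 3 beats/chord = 2/3 chords/bar.
B: 5 beats/bar ÷ 2.5 beats/chord = 2 chords/bar.
C: 4 beats/bar ÷ 1.5 beats/chord = 8/3 chords/bar.
D: 2 beats/bar ÷ 2 beats/chord = 1 chord/bar.
E: 6 beats/bar ÷ 4 beats/chord = 1.5 chords/bar.
Fastest is C at 8/3 chords/bar.

Passage C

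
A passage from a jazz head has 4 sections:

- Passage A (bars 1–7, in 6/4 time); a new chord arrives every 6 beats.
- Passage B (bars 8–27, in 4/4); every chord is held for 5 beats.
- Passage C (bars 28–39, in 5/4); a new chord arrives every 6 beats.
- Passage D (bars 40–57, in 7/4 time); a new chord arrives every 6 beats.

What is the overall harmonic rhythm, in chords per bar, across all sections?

18/19 chords per bar

A: 7 × 6 = 42 beats ÷ 6 = 7 chords.
B: 20 × 4 = 80 beats ÷ 5 = 16 chords.
C: 12 × 5 = 60 beats ÷ 6 = 10 chords.
D: 18 × 7 = 126 beats ÷ 6 = 21 chords.
Overall: 54 chords over 57 bars → 54/57 = 18/19 chords per bar.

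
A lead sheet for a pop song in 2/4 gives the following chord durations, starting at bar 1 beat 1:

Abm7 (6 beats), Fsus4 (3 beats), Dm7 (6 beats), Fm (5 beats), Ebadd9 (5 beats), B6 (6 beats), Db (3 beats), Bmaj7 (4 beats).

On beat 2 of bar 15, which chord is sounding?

B6

Beat 2 of bar 15 is beat (15−1)×2 + 2 = 30 overall.
Running totals: Abm7 ends at 6, Fsus4 ends at 9, Dm7 ends at 15, Fm ends at 20, Ebadd9 ends at 25, B6 ends at 31.
Beat 30 falls within B6.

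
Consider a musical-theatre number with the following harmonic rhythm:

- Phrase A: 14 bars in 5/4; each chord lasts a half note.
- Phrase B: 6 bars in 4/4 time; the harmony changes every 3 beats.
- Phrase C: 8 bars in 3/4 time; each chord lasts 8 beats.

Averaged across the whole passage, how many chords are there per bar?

A: 14 × 5 = 70 beats ÷ 2 = 35 chords.
B: 6 × 4 = 24 beats ÷ 3 = 8 chords.
C: 8 × 3 = 24 beats ÷ 8 = 3 chords.
Overall: 46 chords over 28 bars → 46/28 = 23/14 chords per bar.

23/14 chords per bar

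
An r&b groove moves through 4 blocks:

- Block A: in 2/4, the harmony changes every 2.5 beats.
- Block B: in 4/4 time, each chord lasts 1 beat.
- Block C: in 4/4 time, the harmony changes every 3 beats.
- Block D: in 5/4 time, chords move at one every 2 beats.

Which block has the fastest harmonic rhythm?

Block B

A: 2 beats/bar ÷ 2.5 beats/chord = 0.8 chords/bar.
B: 4 beats/bar ÷ 1 beat/chord = 4 chords/bar.
C: 4 beats/bar ÷ 3 beats/chord = 4/3 chords/bar.
D: 5 beats/bar ÷ 2 beats/chord = 2.5 chords/bar.
Fastest is B at 4 chords/bar.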